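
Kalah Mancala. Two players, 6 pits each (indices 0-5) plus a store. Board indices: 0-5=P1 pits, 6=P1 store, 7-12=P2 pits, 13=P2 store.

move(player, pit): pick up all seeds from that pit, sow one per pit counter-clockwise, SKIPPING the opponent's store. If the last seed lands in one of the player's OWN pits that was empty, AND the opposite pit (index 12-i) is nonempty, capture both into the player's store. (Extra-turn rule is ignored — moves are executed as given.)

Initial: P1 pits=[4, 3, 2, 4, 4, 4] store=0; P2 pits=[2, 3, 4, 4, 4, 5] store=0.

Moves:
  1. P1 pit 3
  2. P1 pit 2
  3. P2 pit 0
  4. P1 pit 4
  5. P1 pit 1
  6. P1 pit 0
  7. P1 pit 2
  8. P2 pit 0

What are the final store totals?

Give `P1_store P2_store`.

Move 1: P1 pit3 -> P1=[4,3,2,0,5,5](1) P2=[3,3,4,4,4,5](0)
Move 2: P1 pit2 -> P1=[4,3,0,1,6,5](1) P2=[3,3,4,4,4,5](0)
Move 3: P2 pit0 -> P1=[4,3,0,1,6,5](1) P2=[0,4,5,5,4,5](0)
Move 4: P1 pit4 -> P1=[4,3,0,1,0,6](2) P2=[1,5,6,6,4,5](0)
Move 5: P1 pit1 -> P1=[4,0,1,2,0,6](8) P2=[1,0,6,6,4,5](0)
Move 6: P1 pit0 -> P1=[0,1,2,3,1,6](8) P2=[1,0,6,6,4,5](0)
Move 7: P1 pit2 -> P1=[0,1,0,4,2,6](8) P2=[1,0,6,6,4,5](0)
Move 8: P2 pit0 -> P1=[0,1,0,4,0,6](8) P2=[0,0,6,6,4,5](3)

Answer: 8 3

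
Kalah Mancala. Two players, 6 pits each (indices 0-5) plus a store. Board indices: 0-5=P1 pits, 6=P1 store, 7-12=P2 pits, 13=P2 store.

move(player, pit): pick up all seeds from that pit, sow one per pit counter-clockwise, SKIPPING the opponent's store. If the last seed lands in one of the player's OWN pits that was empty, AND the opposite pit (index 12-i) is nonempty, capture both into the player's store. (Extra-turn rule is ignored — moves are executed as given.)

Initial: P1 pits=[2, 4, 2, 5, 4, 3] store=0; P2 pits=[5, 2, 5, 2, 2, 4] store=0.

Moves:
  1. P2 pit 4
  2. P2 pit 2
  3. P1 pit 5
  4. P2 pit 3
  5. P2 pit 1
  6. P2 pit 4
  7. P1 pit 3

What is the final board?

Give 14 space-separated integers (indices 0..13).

Move 1: P2 pit4 -> P1=[2,4,2,5,4,3](0) P2=[5,2,5,2,0,5](1)
Move 2: P2 pit2 -> P1=[3,4,2,5,4,3](0) P2=[5,2,0,3,1,6](2)
Move 3: P1 pit5 -> P1=[3,4,2,5,4,0](1) P2=[6,3,0,3,1,6](2)
Move 4: P2 pit3 -> P1=[3,4,2,5,4,0](1) P2=[6,3,0,0,2,7](3)
Move 5: P2 pit1 -> P1=[3,4,2,5,4,0](1) P2=[6,0,1,1,3,7](3)
Move 6: P2 pit4 -> P1=[4,4,2,5,4,0](1) P2=[6,0,1,1,0,8](4)
Move 7: P1 pit3 -> P1=[4,4,2,0,5,1](2) P2=[7,1,1,1,0,8](4)

Answer: 4 4 2 0 5 1 2 7 1 1 1 0 8 4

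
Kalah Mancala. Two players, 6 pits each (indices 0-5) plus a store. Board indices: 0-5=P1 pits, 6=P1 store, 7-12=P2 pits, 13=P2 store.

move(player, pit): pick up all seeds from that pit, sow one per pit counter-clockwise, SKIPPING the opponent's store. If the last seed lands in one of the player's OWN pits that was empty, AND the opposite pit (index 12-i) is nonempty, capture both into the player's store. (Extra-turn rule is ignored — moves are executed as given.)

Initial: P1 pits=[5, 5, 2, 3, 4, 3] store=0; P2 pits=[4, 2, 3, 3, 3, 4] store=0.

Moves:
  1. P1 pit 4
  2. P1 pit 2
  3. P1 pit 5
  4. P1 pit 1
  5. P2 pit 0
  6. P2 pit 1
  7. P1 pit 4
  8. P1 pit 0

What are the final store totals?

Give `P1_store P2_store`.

Answer: 7 1

Derivation:
Move 1: P1 pit4 -> P1=[5,5,2,3,0,4](1) P2=[5,3,3,3,3,4](0)
Move 2: P1 pit2 -> P1=[5,5,0,4,0,4](5) P2=[5,0,3,3,3,4](0)
Move 3: P1 pit5 -> P1=[5,5,0,4,0,0](6) P2=[6,1,4,3,3,4](0)
Move 4: P1 pit1 -> P1=[5,0,1,5,1,1](7) P2=[6,1,4,3,3,4](0)
Move 5: P2 pit0 -> P1=[5,0,1,5,1,1](7) P2=[0,2,5,4,4,5](1)
Move 6: P2 pit1 -> P1=[5,0,1,5,1,1](7) P2=[0,0,6,5,4,5](1)
Move 7: P1 pit4 -> P1=[5,0,1,5,0,2](7) P2=[0,0,6,5,4,5](1)
Move 8: P1 pit0 -> P1=[0,1,2,6,1,3](7) P2=[0,0,6,5,4,5](1)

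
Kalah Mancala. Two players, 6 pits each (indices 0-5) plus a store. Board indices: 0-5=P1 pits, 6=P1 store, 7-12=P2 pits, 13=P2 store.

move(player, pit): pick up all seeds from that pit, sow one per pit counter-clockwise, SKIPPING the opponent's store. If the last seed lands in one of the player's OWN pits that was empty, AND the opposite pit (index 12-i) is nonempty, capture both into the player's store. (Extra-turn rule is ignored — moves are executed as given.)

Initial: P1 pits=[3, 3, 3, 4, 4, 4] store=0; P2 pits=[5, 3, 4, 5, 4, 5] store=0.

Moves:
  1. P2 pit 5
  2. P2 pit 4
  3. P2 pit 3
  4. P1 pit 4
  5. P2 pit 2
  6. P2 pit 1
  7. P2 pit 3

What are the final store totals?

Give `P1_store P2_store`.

Move 1: P2 pit5 -> P1=[4,4,4,5,4,4](0) P2=[5,3,4,5,4,0](1)
Move 2: P2 pit4 -> P1=[5,5,4,5,4,4](0) P2=[5,3,4,5,0,1](2)
Move 3: P2 pit3 -> P1=[6,6,4,5,4,4](0) P2=[5,3,4,0,1,2](3)
Move 4: P1 pit4 -> P1=[6,6,4,5,0,5](1) P2=[6,4,4,0,1,2](3)
Move 5: P2 pit2 -> P1=[6,6,4,5,0,5](1) P2=[6,4,0,1,2,3](4)
Move 6: P2 pit1 -> P1=[6,6,4,5,0,5](1) P2=[6,0,1,2,3,4](4)
Move 7: P2 pit3 -> P1=[6,6,4,5,0,5](1) P2=[6,0,1,0,4,5](4)

Answer: 1 4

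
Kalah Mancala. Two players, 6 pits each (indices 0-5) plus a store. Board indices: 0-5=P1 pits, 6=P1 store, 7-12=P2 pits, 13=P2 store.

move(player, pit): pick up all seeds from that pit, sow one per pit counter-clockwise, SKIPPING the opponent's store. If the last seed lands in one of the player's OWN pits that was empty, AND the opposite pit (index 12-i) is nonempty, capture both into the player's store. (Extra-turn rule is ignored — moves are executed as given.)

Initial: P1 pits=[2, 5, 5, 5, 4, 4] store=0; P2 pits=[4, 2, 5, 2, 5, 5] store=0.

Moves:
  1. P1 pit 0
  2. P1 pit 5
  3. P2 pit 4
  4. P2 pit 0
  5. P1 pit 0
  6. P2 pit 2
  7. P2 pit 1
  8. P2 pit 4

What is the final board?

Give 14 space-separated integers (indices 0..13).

Move 1: P1 pit0 -> P1=[0,6,6,5,4,4](0) P2=[4,2,5,2,5,5](0)
Move 2: P1 pit5 -> P1=[0,6,6,5,4,0](1) P2=[5,3,6,2,5,5](0)
Move 3: P2 pit4 -> P1=[1,7,7,5,4,0](1) P2=[5,3,6,2,0,6](1)
Move 4: P2 pit0 -> P1=[1,7,7,5,4,0](1) P2=[0,4,7,3,1,7](1)
Move 5: P1 pit0 -> P1=[0,8,7,5,4,0](1) P2=[0,4,7,3,1,7](1)
Move 6: P2 pit2 -> P1=[1,9,8,5,4,0](1) P2=[0,4,0,4,2,8](2)
Move 7: P2 pit1 -> P1=[1,9,8,5,4,0](1) P2=[0,0,1,5,3,9](2)
Move 8: P2 pit4 -> P1=[2,9,8,5,4,0](1) P2=[0,0,1,5,0,10](3)

Answer: 2 9 8 5 4 0 1 0 0 1 5 0 10 3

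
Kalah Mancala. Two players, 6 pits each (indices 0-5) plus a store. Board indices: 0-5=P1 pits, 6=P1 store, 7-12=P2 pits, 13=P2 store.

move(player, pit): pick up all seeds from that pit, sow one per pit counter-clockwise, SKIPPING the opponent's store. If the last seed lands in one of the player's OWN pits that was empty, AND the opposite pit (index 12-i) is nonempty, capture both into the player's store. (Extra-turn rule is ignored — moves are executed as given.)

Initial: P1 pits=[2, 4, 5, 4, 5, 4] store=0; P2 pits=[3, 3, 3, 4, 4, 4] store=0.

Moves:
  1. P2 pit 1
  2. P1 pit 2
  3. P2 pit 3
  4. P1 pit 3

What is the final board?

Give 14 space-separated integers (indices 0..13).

Move 1: P2 pit1 -> P1=[2,4,5,4,5,4](0) P2=[3,0,4,5,5,4](0)
Move 2: P1 pit2 -> P1=[2,4,0,5,6,5](1) P2=[4,0,4,5,5,4](0)
Move 3: P2 pit3 -> P1=[3,5,0,5,6,5](1) P2=[4,0,4,0,6,5](1)
Move 4: P1 pit3 -> P1=[3,5,0,0,7,6](2) P2=[5,1,4,0,6,5](1)

Answer: 3 5 0 0 7 6 2 5 1 4 0 6 5 1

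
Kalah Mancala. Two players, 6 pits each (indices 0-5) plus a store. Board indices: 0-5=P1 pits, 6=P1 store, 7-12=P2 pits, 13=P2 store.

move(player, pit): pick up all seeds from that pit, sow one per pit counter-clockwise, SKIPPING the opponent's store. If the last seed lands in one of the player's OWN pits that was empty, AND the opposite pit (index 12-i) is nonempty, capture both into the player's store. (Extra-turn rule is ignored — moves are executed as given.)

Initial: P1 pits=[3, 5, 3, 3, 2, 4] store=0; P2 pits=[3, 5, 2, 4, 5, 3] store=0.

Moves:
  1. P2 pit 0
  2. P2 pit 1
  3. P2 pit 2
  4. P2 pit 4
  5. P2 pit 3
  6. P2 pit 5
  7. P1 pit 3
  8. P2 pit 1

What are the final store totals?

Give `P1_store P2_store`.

Answer: 1 5

Derivation:
Move 1: P2 pit0 -> P1=[3,5,3,3,2,4](0) P2=[0,6,3,5,5,3](0)
Move 2: P2 pit1 -> P1=[4,5,3,3,2,4](0) P2=[0,0,4,6,6,4](1)
Move 3: P2 pit2 -> P1=[4,5,3,3,2,4](0) P2=[0,0,0,7,7,5](2)
Move 4: P2 pit4 -> P1=[5,6,4,4,3,4](0) P2=[0,0,0,7,0,6](3)
Move 5: P2 pit3 -> P1=[6,7,5,5,3,4](0) P2=[0,0,0,0,1,7](4)
Move 6: P2 pit5 -> P1=[7,8,6,6,4,5](0) P2=[0,0,0,0,1,0](5)
Move 7: P1 pit3 -> P1=[7,8,6,0,5,6](1) P2=[1,1,1,0,1,0](5)
Move 8: P2 pit1 -> P1=[7,8,6,0,5,6](1) P2=[1,0,2,0,1,0](5)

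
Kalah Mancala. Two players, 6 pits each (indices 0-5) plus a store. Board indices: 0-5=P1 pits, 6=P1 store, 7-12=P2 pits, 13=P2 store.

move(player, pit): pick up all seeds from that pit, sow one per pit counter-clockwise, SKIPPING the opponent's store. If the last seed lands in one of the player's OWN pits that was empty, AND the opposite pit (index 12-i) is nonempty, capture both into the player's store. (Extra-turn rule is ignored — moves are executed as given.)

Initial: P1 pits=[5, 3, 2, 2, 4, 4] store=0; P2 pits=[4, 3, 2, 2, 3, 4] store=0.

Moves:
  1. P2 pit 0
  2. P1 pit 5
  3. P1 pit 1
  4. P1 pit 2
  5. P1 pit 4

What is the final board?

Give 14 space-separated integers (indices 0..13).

Answer: 5 0 0 4 0 1 4 1 6 5 4 4 4 0

Derivation:
Move 1: P2 pit0 -> P1=[5,3,2,2,4,4](0) P2=[0,4,3,3,4,4](0)
Move 2: P1 pit5 -> P1=[5,3,2,2,4,0](1) P2=[1,5,4,3,4,4](0)
Move 3: P1 pit1 -> P1=[5,0,3,3,5,0](1) P2=[1,5,4,3,4,4](0)
Move 4: P1 pit2 -> P1=[5,0,0,4,6,0](3) P2=[0,5,4,3,4,4](0)
Move 5: P1 pit4 -> P1=[5,0,0,4,0,1](4) P2=[1,6,5,4,4,4](0)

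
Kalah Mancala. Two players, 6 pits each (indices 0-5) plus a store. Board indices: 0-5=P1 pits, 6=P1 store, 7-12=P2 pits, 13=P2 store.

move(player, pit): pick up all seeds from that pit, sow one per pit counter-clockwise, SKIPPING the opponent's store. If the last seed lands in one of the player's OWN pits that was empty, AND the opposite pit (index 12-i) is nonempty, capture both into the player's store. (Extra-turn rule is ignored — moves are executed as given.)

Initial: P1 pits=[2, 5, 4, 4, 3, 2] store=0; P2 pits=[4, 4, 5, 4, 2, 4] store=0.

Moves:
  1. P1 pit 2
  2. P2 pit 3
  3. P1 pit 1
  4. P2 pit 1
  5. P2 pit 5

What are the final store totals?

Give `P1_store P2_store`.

Move 1: P1 pit2 -> P1=[2,5,0,5,4,3](1) P2=[4,4,5,4,2,4](0)
Move 2: P2 pit3 -> P1=[3,5,0,5,4,3](1) P2=[4,4,5,0,3,5](1)
Move 3: P1 pit1 -> P1=[3,0,1,6,5,4](2) P2=[4,4,5,0,3,5](1)
Move 4: P2 pit1 -> P1=[3,0,1,6,5,4](2) P2=[4,0,6,1,4,6](1)
Move 5: P2 pit5 -> P1=[4,1,2,7,6,4](2) P2=[4,0,6,1,4,0](2)

Answer: 2 2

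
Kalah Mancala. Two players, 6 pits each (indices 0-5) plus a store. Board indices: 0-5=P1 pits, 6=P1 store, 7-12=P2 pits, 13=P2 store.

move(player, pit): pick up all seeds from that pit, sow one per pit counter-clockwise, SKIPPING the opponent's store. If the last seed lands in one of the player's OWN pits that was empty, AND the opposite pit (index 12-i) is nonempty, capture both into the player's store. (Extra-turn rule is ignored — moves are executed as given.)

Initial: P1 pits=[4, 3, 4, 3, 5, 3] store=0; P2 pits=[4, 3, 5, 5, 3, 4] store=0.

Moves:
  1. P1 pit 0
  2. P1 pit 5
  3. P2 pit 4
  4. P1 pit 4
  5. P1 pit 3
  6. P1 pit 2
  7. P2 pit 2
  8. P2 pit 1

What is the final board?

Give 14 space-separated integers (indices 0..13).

Answer: 2 5 0 1 2 3 4 8 0 1 8 2 7 3

Derivation:
Move 1: P1 pit0 -> P1=[0,4,5,4,6,3](0) P2=[4,3,5,5,3,4](0)
Move 2: P1 pit5 -> P1=[0,4,5,4,6,0](1) P2=[5,4,5,5,3,4](0)
Move 3: P2 pit4 -> P1=[1,4,5,4,6,0](1) P2=[5,4,5,5,0,5](1)
Move 4: P1 pit4 -> P1=[1,4,5,4,0,1](2) P2=[6,5,6,6,0,5](1)
Move 5: P1 pit3 -> P1=[1,4,5,0,1,2](3) P2=[7,5,6,6,0,5](1)
Move 6: P1 pit2 -> P1=[1,4,0,1,2,3](4) P2=[8,5,6,6,0,5](1)
Move 7: P2 pit2 -> P1=[2,5,0,1,2,3](4) P2=[8,5,0,7,1,6](2)
Move 8: P2 pit1 -> P1=[2,5,0,1,2,3](4) P2=[8,0,1,8,2,7](3)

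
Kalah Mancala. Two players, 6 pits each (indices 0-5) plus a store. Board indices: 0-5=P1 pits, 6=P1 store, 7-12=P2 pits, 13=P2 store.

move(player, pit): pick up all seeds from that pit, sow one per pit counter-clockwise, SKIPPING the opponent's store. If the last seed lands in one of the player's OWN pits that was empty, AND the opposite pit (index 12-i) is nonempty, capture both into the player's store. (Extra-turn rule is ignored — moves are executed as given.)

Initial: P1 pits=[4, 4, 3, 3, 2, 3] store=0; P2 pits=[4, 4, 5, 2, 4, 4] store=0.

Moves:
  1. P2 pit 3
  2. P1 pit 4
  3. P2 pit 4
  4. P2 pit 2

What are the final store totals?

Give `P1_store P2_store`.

Move 1: P2 pit3 -> P1=[4,4,3,3,2,3](0) P2=[4,4,5,0,5,5](0)
Move 2: P1 pit4 -> P1=[4,4,3,3,0,4](1) P2=[4,4,5,0,5,5](0)
Move 3: P2 pit4 -> P1=[5,5,4,3,0,4](1) P2=[4,4,5,0,0,6](1)
Move 4: P2 pit2 -> P1=[6,5,4,3,0,4](1) P2=[4,4,0,1,1,7](2)

Answer: 1 2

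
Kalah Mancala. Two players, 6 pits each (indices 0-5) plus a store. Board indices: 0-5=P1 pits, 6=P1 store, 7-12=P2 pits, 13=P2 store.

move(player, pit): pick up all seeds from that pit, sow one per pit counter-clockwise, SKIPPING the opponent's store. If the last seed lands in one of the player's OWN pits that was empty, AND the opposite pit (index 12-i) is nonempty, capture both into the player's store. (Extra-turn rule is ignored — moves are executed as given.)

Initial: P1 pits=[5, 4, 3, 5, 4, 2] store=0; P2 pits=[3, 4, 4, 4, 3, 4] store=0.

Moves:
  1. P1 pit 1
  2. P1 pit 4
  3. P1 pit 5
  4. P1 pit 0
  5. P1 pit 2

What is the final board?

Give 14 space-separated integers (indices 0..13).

Answer: 0 1 0 8 2 1 9 1 6 6 4 3 4 0

Derivation:
Move 1: P1 pit1 -> P1=[5,0,4,6,5,3](0) P2=[3,4,4,4,3,4](0)
Move 2: P1 pit4 -> P1=[5,0,4,6,0,4](1) P2=[4,5,5,4,3,4](0)
Move 3: P1 pit5 -> P1=[5,0,4,6,0,0](2) P2=[5,6,6,4,3,4](0)
Move 4: P1 pit0 -> P1=[0,1,5,7,1,0](8) P2=[0,6,6,4,3,4](0)
Move 5: P1 pit2 -> P1=[0,1,0,8,2,1](9) P2=[1,6,6,4,3,4](0)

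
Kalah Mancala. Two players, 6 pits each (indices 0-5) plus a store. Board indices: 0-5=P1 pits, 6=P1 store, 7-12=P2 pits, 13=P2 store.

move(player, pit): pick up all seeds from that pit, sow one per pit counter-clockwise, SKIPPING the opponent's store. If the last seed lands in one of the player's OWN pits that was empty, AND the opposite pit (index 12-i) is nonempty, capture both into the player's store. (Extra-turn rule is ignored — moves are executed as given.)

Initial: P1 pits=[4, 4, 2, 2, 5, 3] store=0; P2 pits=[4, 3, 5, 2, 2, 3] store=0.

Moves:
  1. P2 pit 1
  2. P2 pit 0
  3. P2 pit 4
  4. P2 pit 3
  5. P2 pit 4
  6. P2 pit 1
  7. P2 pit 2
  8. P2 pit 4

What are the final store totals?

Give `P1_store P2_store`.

Answer: 0 3

Derivation:
Move 1: P2 pit1 -> P1=[4,4,2,2,5,3](0) P2=[4,0,6,3,3,3](0)
Move 2: P2 pit0 -> P1=[4,4,2,2,5,3](0) P2=[0,1,7,4,4,3](0)
Move 3: P2 pit4 -> P1=[5,5,2,2,5,3](0) P2=[0,1,7,4,0,4](1)
Move 4: P2 pit3 -> P1=[6,5,2,2,5,3](0) P2=[0,1,7,0,1,5](2)
Move 5: P2 pit4 -> P1=[6,5,2,2,5,3](0) P2=[0,1,7,0,0,6](2)
Move 6: P2 pit1 -> P1=[6,5,2,2,5,3](0) P2=[0,0,8,0,0,6](2)
Move 7: P2 pit2 -> P1=[7,6,3,3,5,3](0) P2=[0,0,0,1,1,7](3)
Move 8: P2 pit4 -> P1=[7,6,3,3,5,3](0) P2=[0,0,0,1,0,8](3)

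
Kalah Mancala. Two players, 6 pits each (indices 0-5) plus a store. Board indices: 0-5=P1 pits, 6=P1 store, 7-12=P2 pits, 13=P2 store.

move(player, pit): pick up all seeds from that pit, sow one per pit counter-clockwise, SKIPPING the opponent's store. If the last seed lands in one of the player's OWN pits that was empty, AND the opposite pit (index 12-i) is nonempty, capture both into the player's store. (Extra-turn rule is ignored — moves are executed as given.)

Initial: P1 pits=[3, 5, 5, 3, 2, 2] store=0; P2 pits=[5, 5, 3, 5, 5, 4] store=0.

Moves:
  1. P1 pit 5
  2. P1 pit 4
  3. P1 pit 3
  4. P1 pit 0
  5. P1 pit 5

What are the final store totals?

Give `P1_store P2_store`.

Move 1: P1 pit5 -> P1=[3,5,5,3,2,0](1) P2=[6,5,3,5,5,4](0)
Move 2: P1 pit4 -> P1=[3,5,5,3,0,1](2) P2=[6,5,3,5,5,4](0)
Move 3: P1 pit3 -> P1=[3,5,5,0,1,2](3) P2=[6,5,3,5,5,4](0)
Move 4: P1 pit0 -> P1=[0,6,6,0,1,2](7) P2=[6,5,0,5,5,4](0)
Move 5: P1 pit5 -> P1=[0,6,6,0,1,0](8) P2=[7,5,0,5,5,4](0)

Answer: 8 0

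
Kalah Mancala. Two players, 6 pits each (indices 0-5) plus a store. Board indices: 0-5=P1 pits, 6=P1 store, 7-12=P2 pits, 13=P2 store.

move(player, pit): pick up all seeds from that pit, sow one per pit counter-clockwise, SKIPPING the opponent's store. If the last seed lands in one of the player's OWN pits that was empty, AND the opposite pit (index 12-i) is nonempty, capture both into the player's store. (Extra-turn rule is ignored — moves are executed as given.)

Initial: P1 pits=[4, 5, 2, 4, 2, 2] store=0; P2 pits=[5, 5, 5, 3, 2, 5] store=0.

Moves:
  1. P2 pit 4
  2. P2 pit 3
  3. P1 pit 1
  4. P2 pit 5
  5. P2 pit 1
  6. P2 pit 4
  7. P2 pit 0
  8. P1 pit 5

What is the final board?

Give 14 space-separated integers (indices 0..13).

Move 1: P2 pit4 -> P1=[4,5,2,4,2,2](0) P2=[5,5,5,3,0,6](1)
Move 2: P2 pit3 -> P1=[4,5,2,4,2,2](0) P2=[5,5,5,0,1,7](2)
Move 3: P1 pit1 -> P1=[4,0,3,5,3,3](1) P2=[5,5,5,0,1,7](2)
Move 4: P2 pit5 -> P1=[5,1,4,6,4,4](1) P2=[5,5,5,0,1,0](3)
Move 5: P2 pit1 -> P1=[5,1,4,6,4,4](1) P2=[5,0,6,1,2,1](4)
Move 6: P2 pit4 -> P1=[5,1,4,6,4,4](1) P2=[5,0,6,1,0,2](5)
Move 7: P2 pit0 -> P1=[5,1,4,6,4,4](1) P2=[0,1,7,2,1,3](5)
Move 8: P1 pit5 -> P1=[5,1,4,6,4,0](2) P2=[1,2,8,2,1,3](5)

Answer: 5 1 4 6 4 0 2 1 2 8 2 1 3 5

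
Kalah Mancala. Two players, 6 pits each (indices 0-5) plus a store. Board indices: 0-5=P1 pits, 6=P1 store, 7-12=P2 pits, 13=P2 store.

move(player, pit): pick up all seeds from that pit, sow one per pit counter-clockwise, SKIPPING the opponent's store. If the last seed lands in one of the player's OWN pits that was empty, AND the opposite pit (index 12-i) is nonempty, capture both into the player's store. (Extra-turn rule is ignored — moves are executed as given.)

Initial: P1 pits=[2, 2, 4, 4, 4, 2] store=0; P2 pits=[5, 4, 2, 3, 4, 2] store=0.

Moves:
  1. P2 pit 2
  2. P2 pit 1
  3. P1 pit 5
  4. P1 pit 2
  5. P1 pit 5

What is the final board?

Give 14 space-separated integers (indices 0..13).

Answer: 2 2 0 5 5 0 3 6 0 1 5 6 3 0

Derivation:
Move 1: P2 pit2 -> P1=[2,2,4,4,4,2](0) P2=[5,4,0,4,5,2](0)
Move 2: P2 pit1 -> P1=[2,2,4,4,4,2](0) P2=[5,0,1,5,6,3](0)
Move 3: P1 pit5 -> P1=[2,2,4,4,4,0](1) P2=[6,0,1,5,6,3](0)
Move 4: P1 pit2 -> P1=[2,2,0,5,5,1](2) P2=[6,0,1,5,6,3](0)
Move 5: P1 pit5 -> P1=[2,2,0,5,5,0](3) P2=[6,0,1,5,6,3](0)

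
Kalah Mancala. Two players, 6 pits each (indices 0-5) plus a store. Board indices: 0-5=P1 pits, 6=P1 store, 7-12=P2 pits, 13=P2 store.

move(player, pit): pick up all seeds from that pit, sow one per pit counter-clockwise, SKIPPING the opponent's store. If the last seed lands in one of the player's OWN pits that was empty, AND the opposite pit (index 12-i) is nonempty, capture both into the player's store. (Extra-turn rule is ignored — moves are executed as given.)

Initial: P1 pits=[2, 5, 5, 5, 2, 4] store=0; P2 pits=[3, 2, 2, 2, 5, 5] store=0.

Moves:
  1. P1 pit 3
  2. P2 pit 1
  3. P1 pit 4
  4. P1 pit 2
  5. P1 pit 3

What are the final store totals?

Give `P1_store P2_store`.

Move 1: P1 pit3 -> P1=[2,5,5,0,3,5](1) P2=[4,3,2,2,5,5](0)
Move 2: P2 pit1 -> P1=[2,5,5,0,3,5](1) P2=[4,0,3,3,6,5](0)
Move 3: P1 pit4 -> P1=[2,5,5,0,0,6](2) P2=[5,0,3,3,6,5](0)
Move 4: P1 pit2 -> P1=[2,5,0,1,1,7](3) P2=[6,0,3,3,6,5](0)
Move 5: P1 pit3 -> P1=[2,5,0,0,2,7](3) P2=[6,0,3,3,6,5](0)

Answer: 3 0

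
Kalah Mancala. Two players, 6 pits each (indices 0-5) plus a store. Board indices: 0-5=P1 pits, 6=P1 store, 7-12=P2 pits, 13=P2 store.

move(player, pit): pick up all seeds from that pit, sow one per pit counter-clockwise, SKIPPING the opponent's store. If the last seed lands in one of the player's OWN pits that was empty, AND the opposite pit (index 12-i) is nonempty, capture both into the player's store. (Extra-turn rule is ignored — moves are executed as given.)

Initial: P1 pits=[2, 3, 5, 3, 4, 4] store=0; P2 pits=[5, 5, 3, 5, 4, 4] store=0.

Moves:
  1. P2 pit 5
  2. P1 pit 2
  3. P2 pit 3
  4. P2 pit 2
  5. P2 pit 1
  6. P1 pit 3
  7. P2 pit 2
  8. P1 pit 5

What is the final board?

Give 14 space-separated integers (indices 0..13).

Answer: 5 5 0 0 6 0 3 8 1 1 4 8 3 3

Derivation:
Move 1: P2 pit5 -> P1=[3,4,6,3,4,4](0) P2=[5,5,3,5,4,0](1)
Move 2: P1 pit2 -> P1=[3,4,0,4,5,5](1) P2=[6,6,3,5,4,0](1)
Move 3: P2 pit3 -> P1=[4,5,0,4,5,5](1) P2=[6,6,3,0,5,1](2)
Move 4: P2 pit2 -> P1=[4,5,0,4,5,5](1) P2=[6,6,0,1,6,2](2)
Move 5: P2 pit1 -> P1=[5,5,0,4,5,5](1) P2=[6,0,1,2,7,3](3)
Move 6: P1 pit3 -> P1=[5,5,0,0,6,6](2) P2=[7,0,1,2,7,3](3)
Move 7: P2 pit2 -> P1=[5,5,0,0,6,6](2) P2=[7,0,0,3,7,3](3)
Move 8: P1 pit5 -> P1=[5,5,0,0,6,0](3) P2=[8,1,1,4,8,3](3)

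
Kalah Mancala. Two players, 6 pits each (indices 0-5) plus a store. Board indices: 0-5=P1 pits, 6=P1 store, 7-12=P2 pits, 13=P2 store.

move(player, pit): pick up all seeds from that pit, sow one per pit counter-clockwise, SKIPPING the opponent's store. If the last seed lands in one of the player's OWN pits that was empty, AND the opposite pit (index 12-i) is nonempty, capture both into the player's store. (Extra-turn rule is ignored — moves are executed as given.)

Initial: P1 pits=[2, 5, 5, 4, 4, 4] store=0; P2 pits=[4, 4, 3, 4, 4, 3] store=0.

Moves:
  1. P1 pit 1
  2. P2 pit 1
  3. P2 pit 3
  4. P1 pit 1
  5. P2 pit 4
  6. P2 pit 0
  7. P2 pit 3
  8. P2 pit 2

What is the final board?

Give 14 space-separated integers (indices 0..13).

Move 1: P1 pit1 -> P1=[2,0,6,5,5,5](1) P2=[4,4,3,4,4,3](0)
Move 2: P2 pit1 -> P1=[2,0,6,5,5,5](1) P2=[4,0,4,5,5,4](0)
Move 3: P2 pit3 -> P1=[3,1,6,5,5,5](1) P2=[4,0,4,0,6,5](1)
Move 4: P1 pit1 -> P1=[3,0,7,5,5,5](1) P2=[4,0,4,0,6,5](1)
Move 5: P2 pit4 -> P1=[4,1,8,6,5,5](1) P2=[4,0,4,0,0,6](2)
Move 6: P2 pit0 -> P1=[4,0,8,6,5,5](1) P2=[0,1,5,1,0,6](4)
Move 7: P2 pit3 -> P1=[4,0,8,6,5,5](1) P2=[0,1,5,0,1,6](4)
Move 8: P2 pit2 -> P1=[5,0,8,6,5,5](1) P2=[0,1,0,1,2,7](5)

Answer: 5 0 8 6 5 5 1 0 1 0 1 2 7 5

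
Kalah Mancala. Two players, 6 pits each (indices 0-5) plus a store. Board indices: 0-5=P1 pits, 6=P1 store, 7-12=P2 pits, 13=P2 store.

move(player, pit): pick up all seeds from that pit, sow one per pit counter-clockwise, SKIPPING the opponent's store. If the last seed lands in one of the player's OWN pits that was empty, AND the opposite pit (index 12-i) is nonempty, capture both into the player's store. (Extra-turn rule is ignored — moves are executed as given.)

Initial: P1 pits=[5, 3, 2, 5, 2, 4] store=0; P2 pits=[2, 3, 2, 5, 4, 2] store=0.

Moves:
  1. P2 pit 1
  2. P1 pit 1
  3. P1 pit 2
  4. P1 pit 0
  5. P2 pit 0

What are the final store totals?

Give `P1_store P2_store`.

Move 1: P2 pit1 -> P1=[5,3,2,5,2,4](0) P2=[2,0,3,6,5,2](0)
Move 2: P1 pit1 -> P1=[5,0,3,6,3,4](0) P2=[2,0,3,6,5,2](0)
Move 3: P1 pit2 -> P1=[5,0,0,7,4,5](0) P2=[2,0,3,6,5,2](0)
Move 4: P1 pit0 -> P1=[0,1,1,8,5,6](0) P2=[2,0,3,6,5,2](0)
Move 5: P2 pit0 -> P1=[0,1,1,8,5,6](0) P2=[0,1,4,6,5,2](0)

Answer: 0 0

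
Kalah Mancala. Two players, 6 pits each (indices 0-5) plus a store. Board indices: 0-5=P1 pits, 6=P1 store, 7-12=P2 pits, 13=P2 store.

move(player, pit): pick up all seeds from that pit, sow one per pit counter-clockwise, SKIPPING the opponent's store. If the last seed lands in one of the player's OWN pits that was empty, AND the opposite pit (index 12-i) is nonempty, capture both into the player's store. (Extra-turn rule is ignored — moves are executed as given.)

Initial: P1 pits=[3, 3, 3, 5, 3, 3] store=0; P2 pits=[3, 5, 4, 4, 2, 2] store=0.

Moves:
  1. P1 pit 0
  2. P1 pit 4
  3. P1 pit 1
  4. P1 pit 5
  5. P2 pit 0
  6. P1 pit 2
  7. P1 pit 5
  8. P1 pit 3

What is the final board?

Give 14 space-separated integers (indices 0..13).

Answer: 0 0 0 0 3 1 5 2 8 7 7 4 3 0

Derivation:
Move 1: P1 pit0 -> P1=[0,4,4,6,3,3](0) P2=[3,5,4,4,2,2](0)
Move 2: P1 pit4 -> P1=[0,4,4,6,0,4](1) P2=[4,5,4,4,2,2](0)
Move 3: P1 pit1 -> P1=[0,0,5,7,1,5](1) P2=[4,5,4,4,2,2](0)
Move 4: P1 pit5 -> P1=[0,0,5,7,1,0](2) P2=[5,6,5,5,2,2](0)
Move 5: P2 pit0 -> P1=[0,0,5,7,1,0](2) P2=[0,7,6,6,3,3](0)
Move 6: P1 pit2 -> P1=[0,0,0,8,2,1](3) P2=[1,7,6,6,3,3](0)
Move 7: P1 pit5 -> P1=[0,0,0,8,2,0](4) P2=[1,7,6,6,3,3](0)
Move 8: P1 pit3 -> P1=[0,0,0,0,3,1](5) P2=[2,8,7,7,4,3](0)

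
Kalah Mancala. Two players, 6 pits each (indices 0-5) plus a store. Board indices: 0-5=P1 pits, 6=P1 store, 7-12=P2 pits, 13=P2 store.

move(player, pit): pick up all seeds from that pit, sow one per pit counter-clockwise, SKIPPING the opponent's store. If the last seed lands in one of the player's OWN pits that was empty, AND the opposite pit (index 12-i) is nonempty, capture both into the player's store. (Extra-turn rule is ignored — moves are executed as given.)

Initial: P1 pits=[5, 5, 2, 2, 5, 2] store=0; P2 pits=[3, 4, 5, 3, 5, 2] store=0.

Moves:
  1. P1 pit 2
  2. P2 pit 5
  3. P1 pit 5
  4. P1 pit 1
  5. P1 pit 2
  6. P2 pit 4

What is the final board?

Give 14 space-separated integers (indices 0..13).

Answer: 7 1 1 5 7 1 2 4 4 5 3 0 1 2

Derivation:
Move 1: P1 pit2 -> P1=[5,5,0,3,6,2](0) P2=[3,4,5,3,5,2](0)
Move 2: P2 pit5 -> P1=[6,5,0,3,6,2](0) P2=[3,4,5,3,5,0](1)
Move 3: P1 pit5 -> P1=[6,5,0,3,6,0](1) P2=[4,4,5,3,5,0](1)
Move 4: P1 pit1 -> P1=[6,0,1,4,7,1](2) P2=[4,4,5,3,5,0](1)
Move 5: P1 pit2 -> P1=[6,0,0,5,7,1](2) P2=[4,4,5,3,5,0](1)
Move 6: P2 pit4 -> P1=[7,1,1,5,7,1](2) P2=[4,4,5,3,0,1](2)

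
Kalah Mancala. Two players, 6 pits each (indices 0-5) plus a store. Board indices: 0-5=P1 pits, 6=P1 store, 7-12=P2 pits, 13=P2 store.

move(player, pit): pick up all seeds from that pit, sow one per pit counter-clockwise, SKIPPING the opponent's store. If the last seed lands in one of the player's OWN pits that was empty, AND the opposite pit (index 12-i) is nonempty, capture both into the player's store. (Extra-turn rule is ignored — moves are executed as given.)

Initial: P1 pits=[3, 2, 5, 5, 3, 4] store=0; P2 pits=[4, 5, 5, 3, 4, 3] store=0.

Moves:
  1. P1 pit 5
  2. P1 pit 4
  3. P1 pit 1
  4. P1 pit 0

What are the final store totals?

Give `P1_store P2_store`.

Answer: 2 0

Derivation:
Move 1: P1 pit5 -> P1=[3,2,5,5,3,0](1) P2=[5,6,6,3,4,3](0)
Move 2: P1 pit4 -> P1=[3,2,5,5,0,1](2) P2=[6,6,6,3,4,3](0)
Move 3: P1 pit1 -> P1=[3,0,6,6,0,1](2) P2=[6,6,6,3,4,3](0)
Move 4: P1 pit0 -> P1=[0,1,7,7,0,1](2) P2=[6,6,6,3,4,3](0)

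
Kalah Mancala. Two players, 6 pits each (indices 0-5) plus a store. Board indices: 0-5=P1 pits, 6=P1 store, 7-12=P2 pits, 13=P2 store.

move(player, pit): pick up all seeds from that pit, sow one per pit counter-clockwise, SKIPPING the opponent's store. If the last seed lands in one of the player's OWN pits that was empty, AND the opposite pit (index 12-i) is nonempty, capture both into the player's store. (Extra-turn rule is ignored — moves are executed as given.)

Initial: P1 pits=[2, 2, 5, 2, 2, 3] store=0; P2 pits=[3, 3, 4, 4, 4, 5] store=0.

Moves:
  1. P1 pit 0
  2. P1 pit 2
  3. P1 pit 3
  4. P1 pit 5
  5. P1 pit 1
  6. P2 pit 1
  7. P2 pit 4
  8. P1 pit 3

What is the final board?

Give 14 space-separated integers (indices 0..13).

Answer: 1 1 2 0 6 0 3 5 0 6 6 0 7 2

Derivation:
Move 1: P1 pit0 -> P1=[0,3,6,2,2,3](0) P2=[3,3,4,4,4,5](0)
Move 2: P1 pit2 -> P1=[0,3,0,3,3,4](1) P2=[4,4,4,4,4,5](0)
Move 3: P1 pit3 -> P1=[0,3,0,0,4,5](2) P2=[4,4,4,4,4,5](0)
Move 4: P1 pit5 -> P1=[0,3,0,0,4,0](3) P2=[5,5,5,5,4,5](0)
Move 5: P1 pit1 -> P1=[0,0,1,1,5,0](3) P2=[5,5,5,5,4,5](0)
Move 6: P2 pit1 -> P1=[0,0,1,1,5,0](3) P2=[5,0,6,6,5,6](1)
Move 7: P2 pit4 -> P1=[1,1,2,1,5,0](3) P2=[5,0,6,6,0,7](2)
Move 8: P1 pit3 -> P1=[1,1,2,0,6,0](3) P2=[5,0,6,6,0,7](2)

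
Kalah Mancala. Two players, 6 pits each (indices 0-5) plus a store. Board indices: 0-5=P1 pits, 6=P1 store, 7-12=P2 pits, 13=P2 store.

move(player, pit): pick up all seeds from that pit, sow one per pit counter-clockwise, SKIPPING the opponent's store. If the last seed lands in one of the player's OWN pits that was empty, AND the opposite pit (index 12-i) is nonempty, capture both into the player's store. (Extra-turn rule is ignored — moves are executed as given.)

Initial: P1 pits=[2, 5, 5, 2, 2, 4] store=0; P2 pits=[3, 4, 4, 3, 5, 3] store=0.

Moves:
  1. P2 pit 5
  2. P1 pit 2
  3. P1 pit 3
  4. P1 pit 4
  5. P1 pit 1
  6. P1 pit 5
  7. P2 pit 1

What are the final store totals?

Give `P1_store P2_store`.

Answer: 5 2

Derivation:
Move 1: P2 pit5 -> P1=[3,6,5,2,2,4](0) P2=[3,4,4,3,5,0](1)
Move 2: P1 pit2 -> P1=[3,6,0,3,3,5](1) P2=[4,4,4,3,5,0](1)
Move 3: P1 pit3 -> P1=[3,6,0,0,4,6](2) P2=[4,4,4,3,5,0](1)
Move 4: P1 pit4 -> P1=[3,6,0,0,0,7](3) P2=[5,5,4,3,5,0](1)
Move 5: P1 pit1 -> P1=[3,0,1,1,1,8](4) P2=[6,5,4,3,5,0](1)
Move 6: P1 pit5 -> P1=[4,0,1,1,1,0](5) P2=[7,6,5,4,6,1](1)
Move 7: P2 pit1 -> P1=[5,0,1,1,1,0](5) P2=[7,0,6,5,7,2](2)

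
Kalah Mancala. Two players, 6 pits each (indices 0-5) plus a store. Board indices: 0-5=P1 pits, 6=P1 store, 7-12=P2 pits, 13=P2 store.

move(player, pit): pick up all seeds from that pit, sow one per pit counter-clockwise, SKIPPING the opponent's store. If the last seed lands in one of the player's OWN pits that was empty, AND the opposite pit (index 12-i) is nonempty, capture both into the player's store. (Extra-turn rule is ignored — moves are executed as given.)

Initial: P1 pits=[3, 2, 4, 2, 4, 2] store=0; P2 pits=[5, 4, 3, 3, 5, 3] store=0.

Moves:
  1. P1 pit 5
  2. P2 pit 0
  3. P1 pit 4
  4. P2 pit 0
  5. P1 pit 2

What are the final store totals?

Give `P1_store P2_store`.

Move 1: P1 pit5 -> P1=[3,2,4,2,4,0](1) P2=[6,4,3,3,5,3](0)
Move 2: P2 pit0 -> P1=[3,2,4,2,4,0](1) P2=[0,5,4,4,6,4](1)
Move 3: P1 pit4 -> P1=[3,2,4,2,0,1](2) P2=[1,6,4,4,6,4](1)
Move 4: P2 pit0 -> P1=[3,2,4,2,0,1](2) P2=[0,7,4,4,6,4](1)
Move 5: P1 pit2 -> P1=[3,2,0,3,1,2](3) P2=[0,7,4,4,6,4](1)

Answer: 3 1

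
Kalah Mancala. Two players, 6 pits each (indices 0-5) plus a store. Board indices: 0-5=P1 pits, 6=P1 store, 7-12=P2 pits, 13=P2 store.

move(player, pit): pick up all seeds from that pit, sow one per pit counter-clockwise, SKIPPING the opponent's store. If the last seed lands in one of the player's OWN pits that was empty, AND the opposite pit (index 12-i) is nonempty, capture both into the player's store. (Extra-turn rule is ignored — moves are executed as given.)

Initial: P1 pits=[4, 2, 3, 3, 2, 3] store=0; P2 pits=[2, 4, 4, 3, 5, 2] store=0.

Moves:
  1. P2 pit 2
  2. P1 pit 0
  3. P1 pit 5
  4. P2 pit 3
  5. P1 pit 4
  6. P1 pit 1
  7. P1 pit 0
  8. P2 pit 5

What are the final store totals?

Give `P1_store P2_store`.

Move 1: P2 pit2 -> P1=[4,2,3,3,2,3](0) P2=[2,4,0,4,6,3](1)
Move 2: P1 pit0 -> P1=[0,3,4,4,3,3](0) P2=[2,4,0,4,6,3](1)
Move 3: P1 pit5 -> P1=[0,3,4,4,3,0](1) P2=[3,5,0,4,6,3](1)
Move 4: P2 pit3 -> P1=[1,3,4,4,3,0](1) P2=[3,5,0,0,7,4](2)
Move 5: P1 pit4 -> P1=[1,3,4,4,0,1](2) P2=[4,5,0,0,7,4](2)
Move 6: P1 pit1 -> P1=[1,0,5,5,0,1](8) P2=[4,0,0,0,7,4](2)
Move 7: P1 pit0 -> P1=[0,0,5,5,0,1](16) P2=[4,0,0,0,0,4](2)
Move 8: P2 pit5 -> P1=[1,1,6,5,0,1](16) P2=[4,0,0,0,0,0](3)

Answer: 16 3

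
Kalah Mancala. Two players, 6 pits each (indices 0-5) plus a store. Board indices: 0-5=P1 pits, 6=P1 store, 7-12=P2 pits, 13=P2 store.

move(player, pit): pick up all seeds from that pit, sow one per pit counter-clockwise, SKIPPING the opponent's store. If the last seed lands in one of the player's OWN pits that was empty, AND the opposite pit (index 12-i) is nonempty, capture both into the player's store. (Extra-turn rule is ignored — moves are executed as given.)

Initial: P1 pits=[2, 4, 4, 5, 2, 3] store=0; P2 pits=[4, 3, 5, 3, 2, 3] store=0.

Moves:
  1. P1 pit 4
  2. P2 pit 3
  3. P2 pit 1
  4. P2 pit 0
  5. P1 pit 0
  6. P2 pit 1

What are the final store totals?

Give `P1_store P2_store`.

Move 1: P1 pit4 -> P1=[2,4,4,5,0,4](1) P2=[4,3,5,3,2,3](0)
Move 2: P2 pit3 -> P1=[2,4,4,5,0,4](1) P2=[4,3,5,0,3,4](1)
Move 3: P2 pit1 -> P1=[2,4,4,5,0,4](1) P2=[4,0,6,1,4,4](1)
Move 4: P2 pit0 -> P1=[2,4,4,5,0,4](1) P2=[0,1,7,2,5,4](1)
Move 5: P1 pit0 -> P1=[0,5,5,5,0,4](1) P2=[0,1,7,2,5,4](1)
Move 6: P2 pit1 -> P1=[0,5,5,5,0,4](1) P2=[0,0,8,2,5,4](1)

Answer: 1 1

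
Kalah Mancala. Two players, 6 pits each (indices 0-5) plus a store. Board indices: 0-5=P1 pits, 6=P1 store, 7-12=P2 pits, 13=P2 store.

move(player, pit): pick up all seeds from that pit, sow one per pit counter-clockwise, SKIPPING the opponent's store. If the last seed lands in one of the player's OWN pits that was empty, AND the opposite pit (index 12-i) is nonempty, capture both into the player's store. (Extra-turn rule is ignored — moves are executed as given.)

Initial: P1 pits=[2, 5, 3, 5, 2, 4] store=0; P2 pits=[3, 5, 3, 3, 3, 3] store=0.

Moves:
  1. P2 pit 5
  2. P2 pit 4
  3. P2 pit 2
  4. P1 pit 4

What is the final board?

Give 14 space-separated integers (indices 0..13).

Move 1: P2 pit5 -> P1=[3,6,3,5,2,4](0) P2=[3,5,3,3,3,0](1)
Move 2: P2 pit4 -> P1=[4,6,3,5,2,4](0) P2=[3,5,3,3,0,1](2)
Move 3: P2 pit2 -> P1=[4,6,3,5,2,4](0) P2=[3,5,0,4,1,2](2)
Move 4: P1 pit4 -> P1=[4,6,3,5,0,5](1) P2=[3,5,0,4,1,2](2)

Answer: 4 6 3 5 0 5 1 3 5 0 4 1 2 2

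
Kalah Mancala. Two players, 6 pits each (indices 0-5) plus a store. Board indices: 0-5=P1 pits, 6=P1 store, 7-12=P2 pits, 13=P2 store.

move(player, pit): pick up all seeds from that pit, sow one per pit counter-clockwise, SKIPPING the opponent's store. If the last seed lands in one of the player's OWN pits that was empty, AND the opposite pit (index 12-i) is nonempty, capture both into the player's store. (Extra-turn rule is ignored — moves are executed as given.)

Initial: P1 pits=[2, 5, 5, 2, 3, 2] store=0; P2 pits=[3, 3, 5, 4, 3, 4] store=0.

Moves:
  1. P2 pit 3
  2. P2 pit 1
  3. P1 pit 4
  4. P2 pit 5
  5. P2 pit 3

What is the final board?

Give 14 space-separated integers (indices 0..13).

Move 1: P2 pit3 -> P1=[3,5,5,2,3,2](0) P2=[3,3,5,0,4,5](1)
Move 2: P2 pit1 -> P1=[3,5,5,2,3,2](0) P2=[3,0,6,1,5,5](1)
Move 3: P1 pit4 -> P1=[3,5,5,2,0,3](1) P2=[4,0,6,1,5,5](1)
Move 4: P2 pit5 -> P1=[4,6,6,3,0,3](1) P2=[4,0,6,1,5,0](2)
Move 5: P2 pit3 -> P1=[4,6,6,3,0,3](1) P2=[4,0,6,0,6,0](2)

Answer: 4 6 6 3 0 3 1 4 0 6 0 6 0 2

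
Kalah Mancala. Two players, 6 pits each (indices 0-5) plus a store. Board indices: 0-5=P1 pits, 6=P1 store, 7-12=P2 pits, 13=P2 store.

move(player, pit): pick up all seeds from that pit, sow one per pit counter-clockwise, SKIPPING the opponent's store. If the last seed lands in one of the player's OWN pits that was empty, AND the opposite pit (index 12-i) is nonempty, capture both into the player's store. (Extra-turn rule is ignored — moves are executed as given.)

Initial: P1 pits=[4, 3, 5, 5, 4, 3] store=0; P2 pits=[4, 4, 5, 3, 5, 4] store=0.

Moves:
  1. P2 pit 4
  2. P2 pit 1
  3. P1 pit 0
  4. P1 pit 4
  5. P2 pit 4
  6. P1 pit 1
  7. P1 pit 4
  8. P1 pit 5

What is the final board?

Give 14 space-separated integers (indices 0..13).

Answer: 0 0 8 7 0 0 3 6 2 8 5 1 8 1

Derivation:
Move 1: P2 pit4 -> P1=[5,4,6,5,4,3](0) P2=[4,4,5,3,0,5](1)
Move 2: P2 pit1 -> P1=[5,4,6,5,4,3](0) P2=[4,0,6,4,1,6](1)
Move 3: P1 pit0 -> P1=[0,5,7,6,5,4](0) P2=[4,0,6,4,1,6](1)
Move 4: P1 pit4 -> P1=[0,5,7,6,0,5](1) P2=[5,1,7,4,1,6](1)
Move 5: P2 pit4 -> P1=[0,5,7,6,0,5](1) P2=[5,1,7,4,0,7](1)
Move 6: P1 pit1 -> P1=[0,0,8,7,1,6](2) P2=[5,1,7,4,0,7](1)
Move 7: P1 pit4 -> P1=[0,0,8,7,0,7](2) P2=[5,1,7,4,0,7](1)
Move 8: P1 pit5 -> P1=[0,0,8,7,0,0](3) P2=[6,2,8,5,1,8](1)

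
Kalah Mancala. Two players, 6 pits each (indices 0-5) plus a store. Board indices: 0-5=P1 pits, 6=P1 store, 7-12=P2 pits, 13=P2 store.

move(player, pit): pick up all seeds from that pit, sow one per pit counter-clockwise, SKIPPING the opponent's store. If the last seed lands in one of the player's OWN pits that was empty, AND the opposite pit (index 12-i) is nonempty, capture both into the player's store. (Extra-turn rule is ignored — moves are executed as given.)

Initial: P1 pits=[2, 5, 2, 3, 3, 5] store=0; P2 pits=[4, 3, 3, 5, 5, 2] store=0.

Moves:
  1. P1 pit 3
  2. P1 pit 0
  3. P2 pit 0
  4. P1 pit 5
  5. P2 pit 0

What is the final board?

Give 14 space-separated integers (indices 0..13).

Answer: 0 6 3 0 4 0 2 0 6 5 7 7 2 0

Derivation:
Move 1: P1 pit3 -> P1=[2,5,2,0,4,6](1) P2=[4,3,3,5,5,2](0)
Move 2: P1 pit0 -> P1=[0,6,3,0,4,6](1) P2=[4,3,3,5,5,2](0)
Move 3: P2 pit0 -> P1=[0,6,3,0,4,6](1) P2=[0,4,4,6,6,2](0)
Move 4: P1 pit5 -> P1=[0,6,3,0,4,0](2) P2=[1,5,5,7,7,2](0)
Move 5: P2 pit0 -> P1=[0,6,3,0,4,0](2) P2=[0,6,5,7,7,2](0)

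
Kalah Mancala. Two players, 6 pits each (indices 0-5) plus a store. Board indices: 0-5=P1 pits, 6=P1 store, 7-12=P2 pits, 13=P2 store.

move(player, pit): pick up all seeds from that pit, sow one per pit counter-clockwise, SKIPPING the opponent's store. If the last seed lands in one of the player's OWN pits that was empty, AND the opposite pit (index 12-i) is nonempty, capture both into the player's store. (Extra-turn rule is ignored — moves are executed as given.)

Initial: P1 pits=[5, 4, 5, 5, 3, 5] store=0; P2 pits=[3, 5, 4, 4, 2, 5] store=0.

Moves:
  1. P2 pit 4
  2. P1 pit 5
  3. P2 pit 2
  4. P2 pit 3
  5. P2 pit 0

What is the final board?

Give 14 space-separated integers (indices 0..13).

Move 1: P2 pit4 -> P1=[5,4,5,5,3,5](0) P2=[3,5,4,4,0,6](1)
Move 2: P1 pit5 -> P1=[5,4,5,5,3,0](1) P2=[4,6,5,5,0,6](1)
Move 3: P2 pit2 -> P1=[6,4,5,5,3,0](1) P2=[4,6,0,6,1,7](2)
Move 4: P2 pit3 -> P1=[7,5,6,5,3,0](1) P2=[4,6,0,0,2,8](3)
Move 5: P2 pit0 -> P1=[7,5,6,5,3,0](1) P2=[0,7,1,1,3,8](3)

Answer: 7 5 6 5 3 0 1 0 7 1 1 3 8 3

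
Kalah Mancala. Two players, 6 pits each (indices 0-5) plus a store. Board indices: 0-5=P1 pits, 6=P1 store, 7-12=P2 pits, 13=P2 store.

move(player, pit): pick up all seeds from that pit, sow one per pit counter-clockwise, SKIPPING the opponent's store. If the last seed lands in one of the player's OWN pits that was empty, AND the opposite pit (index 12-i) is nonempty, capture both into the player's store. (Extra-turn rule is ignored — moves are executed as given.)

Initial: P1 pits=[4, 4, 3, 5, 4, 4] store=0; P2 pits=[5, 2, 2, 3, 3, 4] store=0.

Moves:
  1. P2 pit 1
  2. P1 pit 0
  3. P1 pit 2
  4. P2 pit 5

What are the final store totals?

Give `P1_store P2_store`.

Answer: 1 1

Derivation:
Move 1: P2 pit1 -> P1=[4,4,3,5,4,4](0) P2=[5,0,3,4,3,4](0)
Move 2: P1 pit0 -> P1=[0,5,4,6,5,4](0) P2=[5,0,3,4,3,4](0)
Move 3: P1 pit2 -> P1=[0,5,0,7,6,5](1) P2=[5,0,3,4,3,4](0)
Move 4: P2 pit5 -> P1=[1,6,1,7,6,5](1) P2=[5,0,3,4,3,0](1)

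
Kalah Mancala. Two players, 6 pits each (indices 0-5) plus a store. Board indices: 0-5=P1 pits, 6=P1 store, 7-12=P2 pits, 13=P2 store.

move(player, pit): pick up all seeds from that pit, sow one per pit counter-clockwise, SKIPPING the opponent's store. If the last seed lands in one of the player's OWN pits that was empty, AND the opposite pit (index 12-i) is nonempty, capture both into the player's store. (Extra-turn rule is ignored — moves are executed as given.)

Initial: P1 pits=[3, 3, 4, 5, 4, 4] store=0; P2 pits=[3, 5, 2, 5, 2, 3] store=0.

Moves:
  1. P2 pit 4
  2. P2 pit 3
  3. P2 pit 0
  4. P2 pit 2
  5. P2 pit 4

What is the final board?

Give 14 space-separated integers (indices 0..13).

Move 1: P2 pit4 -> P1=[3,3,4,5,4,4](0) P2=[3,5,2,5,0,4](1)
Move 2: P2 pit3 -> P1=[4,4,4,5,4,4](0) P2=[3,5,2,0,1,5](2)
Move 3: P2 pit0 -> P1=[4,4,0,5,4,4](0) P2=[0,6,3,0,1,5](7)
Move 4: P2 pit2 -> P1=[4,4,0,5,4,4](0) P2=[0,6,0,1,2,6](7)
Move 5: P2 pit4 -> P1=[4,4,0,5,4,4](0) P2=[0,6,0,1,0,7](8)

Answer: 4 4 0 5 4 4 0 0 6 0 1 0 7 8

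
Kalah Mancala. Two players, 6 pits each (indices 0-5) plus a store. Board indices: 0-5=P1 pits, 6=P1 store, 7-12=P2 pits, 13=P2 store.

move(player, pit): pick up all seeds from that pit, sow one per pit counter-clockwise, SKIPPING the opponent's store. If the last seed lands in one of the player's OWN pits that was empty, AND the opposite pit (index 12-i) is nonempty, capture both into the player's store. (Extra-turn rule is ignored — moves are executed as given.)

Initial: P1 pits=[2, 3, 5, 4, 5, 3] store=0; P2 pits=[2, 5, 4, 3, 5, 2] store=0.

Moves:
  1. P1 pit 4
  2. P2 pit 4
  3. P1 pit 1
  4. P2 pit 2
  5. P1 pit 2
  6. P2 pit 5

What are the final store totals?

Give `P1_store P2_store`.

Move 1: P1 pit4 -> P1=[2,3,5,4,0,4](1) P2=[3,6,5,3,5,2](0)
Move 2: P2 pit4 -> P1=[3,4,6,4,0,4](1) P2=[3,6,5,3,0,3](1)
Move 3: P1 pit1 -> P1=[3,0,7,5,1,5](1) P2=[3,6,5,3,0,3](1)
Move 4: P2 pit2 -> P1=[4,0,7,5,1,5](1) P2=[3,6,0,4,1,4](2)
Move 5: P1 pit2 -> P1=[4,0,0,6,2,6](2) P2=[4,7,1,4,1,4](2)
Move 6: P2 pit5 -> P1=[5,1,1,6,2,6](2) P2=[4,7,1,4,1,0](3)

Answer: 2 3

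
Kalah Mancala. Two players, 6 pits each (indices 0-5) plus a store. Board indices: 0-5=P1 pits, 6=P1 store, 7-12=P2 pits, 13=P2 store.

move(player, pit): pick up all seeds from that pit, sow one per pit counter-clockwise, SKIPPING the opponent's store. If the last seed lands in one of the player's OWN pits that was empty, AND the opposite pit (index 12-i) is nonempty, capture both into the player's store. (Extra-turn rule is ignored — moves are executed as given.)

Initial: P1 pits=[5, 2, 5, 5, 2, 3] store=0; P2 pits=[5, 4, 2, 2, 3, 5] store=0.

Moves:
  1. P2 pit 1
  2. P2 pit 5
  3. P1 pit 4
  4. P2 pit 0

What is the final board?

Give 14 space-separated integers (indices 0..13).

Answer: 6 3 6 6 0 4 1 0 1 4 4 5 1 2

Derivation:
Move 1: P2 pit1 -> P1=[5,2,5,5,2,3](0) P2=[5,0,3,3,4,6](0)
Move 2: P2 pit5 -> P1=[6,3,6,6,3,3](0) P2=[5,0,3,3,4,0](1)
Move 3: P1 pit4 -> P1=[6,3,6,6,0,4](1) P2=[6,0,3,3,4,0](1)
Move 4: P2 pit0 -> P1=[6,3,6,6,0,4](1) P2=[0,1,4,4,5,1](2)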